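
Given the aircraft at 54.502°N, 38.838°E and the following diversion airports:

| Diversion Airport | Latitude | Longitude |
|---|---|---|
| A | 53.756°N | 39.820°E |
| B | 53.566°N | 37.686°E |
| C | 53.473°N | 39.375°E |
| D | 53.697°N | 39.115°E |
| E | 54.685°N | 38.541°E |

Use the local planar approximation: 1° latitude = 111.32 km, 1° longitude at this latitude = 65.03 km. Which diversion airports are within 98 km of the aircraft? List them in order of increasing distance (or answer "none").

Distances from 54.502°N, 38.838°E:
A: √((-0.746·111.32)² + (0.982·65.03)²) = √(6896.42552 + 4078.03063) = 104.759 km
B: √((-0.936·111.32)² + (-1.152·65.03)²) = √(10856.70639 + 5612.19130) = 128.331 km
C: √((-1.029·111.32)² + (0.537·65.03)²) = √(13121.30845 + 1219.48392) = 119.753 km
D: √((-0.805·111.32)² + (0.277·65.03)²) = √(8030.41808 + 324.47934) = 91.405 km
E: √((0.183·111.32)² + (-0.297·65.03)²) = √(415.00046 + 373.02712) = 28.072 km
Threshold 98 km: E (28.072 km), D (91.405 km) are within range.

E, D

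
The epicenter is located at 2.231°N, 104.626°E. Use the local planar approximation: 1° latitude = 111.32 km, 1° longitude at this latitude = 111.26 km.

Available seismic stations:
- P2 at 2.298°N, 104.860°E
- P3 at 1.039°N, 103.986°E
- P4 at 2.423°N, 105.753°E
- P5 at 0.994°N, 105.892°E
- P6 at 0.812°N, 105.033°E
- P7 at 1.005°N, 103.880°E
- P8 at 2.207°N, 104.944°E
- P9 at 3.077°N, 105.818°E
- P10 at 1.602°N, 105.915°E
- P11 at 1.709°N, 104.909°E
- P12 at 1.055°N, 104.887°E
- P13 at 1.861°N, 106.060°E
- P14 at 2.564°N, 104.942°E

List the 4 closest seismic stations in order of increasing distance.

P2, P8, P14, P11

Distances from 2.231°N, 104.626°E:
P2: √((0.067·111.32)² + (0.234·111.26)²) = √(55.62833 + 677.81289) = 27.082 km
P3: √((-1.192·111.32)² + (-0.640·111.26)²) = √(17607.54902 + 5070.35140) = 150.592 km
P4: √((0.192·111.32)² + (1.127·111.26)²) = √(456.82394 + 15722.65712) = 127.199 km
P5: √((-1.237·111.32)² + (1.266·111.26)²) = √(18962.07214 + 19840.17610) = 196.983 km
P6: √((-1.419·111.32)² + (0.407·111.26)²) = √(24952.33464 + 2050.53379) = 164.325 km
P7: √((-1.226·111.32)² + (-0.746·111.26)²) = √(18626.33183 + 6888.99336) = 159.735 km
P8: √((-0.024·111.32)² + (0.318·111.26)²) = √(7.13787 + 1251.79252) = 35.481 km
P9: √((0.846·111.32)² + (1.192·111.26)²) = √(8869.25459 + 17588.57366) = 162.659 km
P10: √((-0.629·111.32)² + (1.289·111.26)²) = √(4902.83961 + 20567.61555) = 159.595 km
P11: √((-0.522·111.32)² + (0.283·111.26)²) = √(3376.66053 + 991.40472) = 66.091 km
P12: √((-1.176·111.32)² + (0.261·111.26)²) = √(17138.03553 + 843.25539) = 134.094 km
P13: √((-0.370·111.32)² + (1.434·111.26)²) = √(1696.48429 + 25455.19415) = 164.778 km
P14: √((0.333·111.32)² + (0.316·111.26)²) = √(1374.15228 + 1236.09621) = 51.091 km
Sorted: P2 (27.082 km) < P8 (35.481 km) < P14 (51.091 km) < P11 (66.091 km) < P4 (127.199 km) < P12 (134.094 km) < …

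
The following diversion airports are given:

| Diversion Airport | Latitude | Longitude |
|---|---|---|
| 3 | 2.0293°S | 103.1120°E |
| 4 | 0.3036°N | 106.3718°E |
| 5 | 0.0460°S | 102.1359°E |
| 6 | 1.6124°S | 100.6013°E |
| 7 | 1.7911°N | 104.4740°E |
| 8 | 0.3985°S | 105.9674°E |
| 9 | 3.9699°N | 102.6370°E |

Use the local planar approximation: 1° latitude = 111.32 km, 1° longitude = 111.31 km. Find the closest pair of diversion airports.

Pairwise distances:
3–4: 446.2087 km
3–5: 246.0670 km
3–6: 283.2933 km
3–7: 451.5006 km
3–8: 366.0271 km
3–9: 669.9206 km
4–5: 473.1014 km
4–6: 676.8013 km
4–7: 268.4094 km
4–8: 90.1935 km
4–9: 582.5768 km
5–6: 244.0977 km
5–7: 330.9906 km
5–8: 428.2857 km
5–9: 450.5162 km
6–7: 573.9075 km
6–8: 612.3957 km
6–9: 661.4451 km
7–8: 295.0335 km
7–9: 317.2353 km
8–9: 611.4751 km
Closest pair: 4–8 at 90.1935 km.

4 and 8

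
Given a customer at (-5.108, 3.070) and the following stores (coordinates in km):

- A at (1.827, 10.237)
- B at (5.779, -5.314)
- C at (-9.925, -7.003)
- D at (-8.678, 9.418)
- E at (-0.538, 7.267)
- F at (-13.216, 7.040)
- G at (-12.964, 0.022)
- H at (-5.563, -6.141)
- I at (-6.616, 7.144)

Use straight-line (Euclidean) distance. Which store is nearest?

Distances from (-5.108, 3.070):
A: √((6.935)² + (7.167)²) = √(48.09422 + 51.36589) = 9.973 km
B: √((10.887)² + (-8.384)²) = √(118.52677 + 70.29146) = 13.741 km
C: √((-4.817)² + (-10.073)²) = √(23.20349 + 101.46533) = 11.166 km
D: √((-3.570)² + (6.348)²) = √(12.74490 + 40.29710) = 7.283 km
E: √((4.570)² + (4.197)²) = √(20.88490 + 17.61481) = 6.205 km
F: √((-8.108)² + (3.970)²) = √(65.73966 + 15.76090) = 9.028 km
G: √((-7.856)² + (-3.048)²) = √(61.71674 + 9.29030) = 8.427 km
H: √((-0.455)² + (-9.211)²) = √(0.20703 + 84.84252) = 9.222 km
I: √((-1.508)² + (4.074)²) = √(2.27406 + 16.59748) = 4.344 km
Minimum: I at 4.344 km.

I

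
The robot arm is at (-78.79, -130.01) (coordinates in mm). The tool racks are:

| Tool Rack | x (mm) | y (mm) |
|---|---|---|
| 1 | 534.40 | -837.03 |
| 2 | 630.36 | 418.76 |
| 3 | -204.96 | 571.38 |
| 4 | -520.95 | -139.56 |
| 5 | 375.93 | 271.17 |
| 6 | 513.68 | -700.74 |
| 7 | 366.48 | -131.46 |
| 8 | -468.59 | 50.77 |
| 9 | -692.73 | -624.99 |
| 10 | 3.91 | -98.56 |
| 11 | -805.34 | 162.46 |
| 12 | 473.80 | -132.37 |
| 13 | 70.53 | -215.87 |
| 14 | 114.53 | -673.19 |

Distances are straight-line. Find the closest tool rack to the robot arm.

Distances from (-78.79, -130.01):
1: √((613.19)² + (-707.02)²) = √(376001.9761 + 499877.2804) = 935.88 mm
2: √((709.15)² + (548.77)²) = √(502893.7225 + 301148.5129) = 896.68 mm
3: √((-126.17)² + (701.39)²) = √(15918.8689 + 491947.9321) = 712.65 mm
4: √((-442.16)² + (-9.55)²) = √(195505.4656 + 91.2025) = 442.26 mm
5: √((454.72)² + (401.18)²) = √(206770.2784 + 160945.3924) = 606.40 mm
6: √((592.47)² + (-570.73)²) = √(351020.7009 + 325732.7329) = 822.65 mm
7: √((445.27)² + (-1.45)²) = √(198265.3729 + 2.1025) = 445.27 mm
8: √((-389.80)² + (180.78)²) = √(151944.0400 + 32681.4084) = 429.68 mm
9: √((-613.94)² + (-494.98)²) = √(376922.3236 + 245005.2004) = 788.62 mm
10: √((82.70)² + (31.45)²) = √(6839.2900 + 989.1025) = 88.48 mm
11: √((-726.55)² + (292.47)²) = √(527874.9025 + 85538.7009) = 783.21 mm
12: √((552.59)² + (-2.36)²) = √(305355.7081 + 5.5696) = 552.60 mm
13: √((149.32)² + (-85.86)²) = √(22296.4624 + 7371.9396) = 172.25 mm
14: √((193.32)² + (-543.18)²) = √(37372.6224 + 295044.5124) = 576.56 mm
Minimum: 10 at 88.48 mm.

10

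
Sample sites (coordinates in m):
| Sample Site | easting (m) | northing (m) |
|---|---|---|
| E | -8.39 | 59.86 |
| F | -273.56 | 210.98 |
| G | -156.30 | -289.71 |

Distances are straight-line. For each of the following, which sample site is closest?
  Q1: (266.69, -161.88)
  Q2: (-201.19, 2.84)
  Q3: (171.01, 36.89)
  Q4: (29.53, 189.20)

Q1→E; Q2→E; Q3→E; Q4→E

Q1 at (266.69, -161.88):
  E: 353.32 m
  F: 656.43 m
  G: 441.88 m
  → nearest: E (353.32 m)
Q2 at (-201.19, 2.84):
  E: 201.06 m
  F: 220.36 m
  G: 295.97 m
  → nearest: E (201.06 m)
Q3 at (171.01, 36.89):
  E: 180.86 m
  F: 477.44 m
  G: 462.38 m
  → nearest: E (180.86 m)
Q4 at (29.53, 189.20):
  E: 134.78 m
  F: 303.87 m
  G: 513.70 m
  → nearest: E (134.78 m)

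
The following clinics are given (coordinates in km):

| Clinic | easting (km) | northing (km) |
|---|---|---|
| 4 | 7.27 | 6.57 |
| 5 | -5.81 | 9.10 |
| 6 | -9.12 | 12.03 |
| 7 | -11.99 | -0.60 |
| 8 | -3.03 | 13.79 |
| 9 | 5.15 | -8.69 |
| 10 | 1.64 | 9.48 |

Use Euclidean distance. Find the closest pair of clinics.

5 and 6

Pairwise distances:
5–6: 4.4205 km
5–8: 5.4520 km
4–10: 6.3376 km
6–8: 6.3392 km
8–10: 6.3549 km
5–10: 7.4597 km
6–10: 11.0580 km
5–7: 11.5014 km
4–8: 12.5785 km
6–7: 12.9520 km
4–5: 13.3224 km
4–9: 15.4066 km
7–8: 16.9515 km
7–10: 16.9524 km
4–6: 17.2755 km
9–10: 18.5059 km
7–9: 18.9533 km
4–7: 20.5513 km
5–9: 20.8951 km
8–9: 23.9220 km
6–9: 25.1585 km
Closest pair: 5–6 at 4.4205 km.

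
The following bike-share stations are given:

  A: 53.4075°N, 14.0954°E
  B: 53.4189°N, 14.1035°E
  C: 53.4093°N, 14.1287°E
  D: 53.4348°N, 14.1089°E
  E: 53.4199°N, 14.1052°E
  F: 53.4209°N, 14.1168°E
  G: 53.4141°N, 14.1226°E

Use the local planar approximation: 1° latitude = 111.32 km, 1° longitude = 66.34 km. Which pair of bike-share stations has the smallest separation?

B and E

Pairwise distances:
A–B: √((0.0114·111.32)² + (0.0081·66.34)²) = √(1.610483 + 0.288749) = 1.3781 km
A–C: √((0.0018·111.32)² + (0.0333·66.34)²) = √(0.040151 + 4.880220) = 2.2182 km
A–D: √((0.0273·111.32)² + (0.0135·66.34)²) = √(9.235740 + 0.802081) = 3.1683 km
A–E: √((0.0124·111.32)² + (0.0098·66.34)²) = √(1.905416 + 0.422672) = 1.5258 km
A–F: √((0.0134·111.32)² + (0.0214·66.34)²) = √(2.225133 + 2.015480) = 2.0593 km
A–G: √((0.0066·111.32)² + (0.0272·66.34)²) = √(0.539802 + 3.256033) = 1.9483 km
B–C: √((-0.0096·111.32)² + (0.0252·66.34)²) = √(1.142060 + 2.794808) = 1.9842 km
B–D: √((0.0159·111.32)² + (0.0054·66.34)²) = √(3.132858 + 0.128333) = 1.8059 km
B–E: √((0.0010·111.32)² + (0.0017·66.34)²) = √(0.012392 + 0.012719) = 0.1585 km
B–F: √((0.0020·111.32)² + (0.0133·66.34)²) = √(0.049569 + 0.778492) = 0.9100 km
B–G: √((-0.0048·111.32)² + (0.0191·66.34)²) = √(0.285515 + 1.605527) = 1.3752 km
C–D: √((0.0255·111.32)² + (-0.0198·66.34)²) = √(8.057991 + 1.725366) = 3.1278 km
C–E: √((0.0106·111.32)² + (-0.0235·66.34)²) = √(1.392381 + 2.430450) = 1.9552 km
C–F: √((0.0116·111.32)² + (-0.0119·66.34)²) = √(1.667487 + 0.623225) = 1.5135 km
C–G: √((0.0048·111.32)² + (-0.0061·66.34)²) = √(0.285515 + 0.163761) = 0.6703 km
D–E: √((-0.0149·111.32)² + (-0.0037·66.34)²) = √(2.751180 + 0.060250) = 1.6767 km
D–F: √((-0.0139·111.32)² + (0.0079·66.34)²) = √(2.394286 + 0.274666) = 1.6337 km
D–G: √((-0.0207·111.32)² + (0.0137·66.34)²) = √(5.309909 + 0.826023) = 2.4771 km
E–F: √((0.0010·111.32)² + (0.0116·66.34)²) = √(0.012392 + 0.592198) = 0.7776 km
E–G: √((-0.0058·111.32)² + (0.0174·66.34)²) = √(0.416872 + 1.332445) = 1.3226 km
F–G: √((-0.0068·111.32)² + (0.0058·66.34)²) = √(0.573013 + 0.148049) = 0.8492 km
Closest pair: B–E at 0.1585 km.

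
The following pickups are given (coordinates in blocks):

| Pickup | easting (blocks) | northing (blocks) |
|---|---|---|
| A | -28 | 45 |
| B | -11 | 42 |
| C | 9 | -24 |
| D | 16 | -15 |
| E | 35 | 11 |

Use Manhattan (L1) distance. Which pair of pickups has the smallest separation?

Pairwise distances:
A–B: 20 blocks
A–C: 106 blocks
A–D: 104 blocks
A–E: 97 blocks
B–C: 86 blocks
B–D: 84 blocks
B–E: 77 blocks
C–D: 16 blocks
C–E: 61 blocks
D–E: 45 blocks
Closest pair: C–D at 16 blocks.

C and D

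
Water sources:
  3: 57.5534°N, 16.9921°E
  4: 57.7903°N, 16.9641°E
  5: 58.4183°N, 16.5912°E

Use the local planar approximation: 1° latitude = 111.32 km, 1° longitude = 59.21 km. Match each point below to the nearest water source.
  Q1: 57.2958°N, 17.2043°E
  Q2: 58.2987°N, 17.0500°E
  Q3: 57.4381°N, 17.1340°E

Q1→3; Q2→5; Q3→3

Q1 at 57.2958°N, 17.2043°E:
  3: √((0.2576·111.32)² + (-0.2122·59.21)²) = √(822.314811 + 157.863192) = 31.3078 km
  4: √((0.4945·111.32)² + (-0.2402·59.21)²) = √(3030.253679 + 202.272168) = 56.8553 km
  5: √((1.1225·111.32)² + (-0.6131·59.21)²) = √(15614.176875 + 1317.809865) = 130.1230 km
  → nearest: 3 (31.3078 km)
Q2 at 58.2987°N, 17.0500°E:
  3: √((-0.7453·111.32)² + (-0.0579·59.21)²) = √(6883.489239 + 11.752960) = 83.0376 km
  4: √((-0.5084·111.32)² + (-0.0859·59.21)²) = √(3203.003986 + 25.868810) = 56.8232 km
  5: √((0.1196·111.32)² + (-0.4588·59.21)²) = √(177.259188 + 737.966998) = 30.2527 km
  → nearest: 5 (30.2527 km)
Q3 at 57.4381°N, 17.1340°E:
  3: √((0.1153·111.32)² + (-0.1419·59.21)²) = √(164.742256 + 70.591907) = 15.3406 km
  4: √((0.3522·111.32)² + (-0.1699·59.21)²) = √(1537.181321 + 101.199154) = 40.4769 km
  5: √((0.9802·111.32)² + (-0.5428·59.21)²) = √(11906.271776 + 1032.927405) = 113.7506 km
  → nearest: 3 (15.3406 km)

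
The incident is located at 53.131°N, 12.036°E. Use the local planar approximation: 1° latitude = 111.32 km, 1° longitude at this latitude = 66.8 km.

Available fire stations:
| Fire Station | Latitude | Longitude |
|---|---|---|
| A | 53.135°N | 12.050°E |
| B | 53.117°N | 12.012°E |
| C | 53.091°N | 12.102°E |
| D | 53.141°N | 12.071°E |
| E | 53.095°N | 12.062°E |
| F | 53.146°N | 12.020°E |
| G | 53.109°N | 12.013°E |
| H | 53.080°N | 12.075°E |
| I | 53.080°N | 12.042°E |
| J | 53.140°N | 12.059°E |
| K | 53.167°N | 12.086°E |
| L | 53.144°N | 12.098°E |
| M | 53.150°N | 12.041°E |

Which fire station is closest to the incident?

A

Distances from 53.131°N, 12.036°E:
A: 1.036 km
B: 2.236 km
C: 6.266 km
D: 2.589 km
E: 4.368 km
F: 1.983 km
G: 2.891 km
H: 6.247 km
I: 5.691 km
J: 1.834 km
K: 5.217 km
L: 4.387 km
M: 2.141 km
Minimum: A at 1.036 km.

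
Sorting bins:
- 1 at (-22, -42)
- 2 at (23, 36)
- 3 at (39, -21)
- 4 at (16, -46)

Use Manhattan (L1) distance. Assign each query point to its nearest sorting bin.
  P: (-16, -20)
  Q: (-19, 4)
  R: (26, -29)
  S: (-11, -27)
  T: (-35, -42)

P→1; Q→1; R→3; S→1; T→1

P at (-16, -20):
  1: 28
  2: 95
  3: 56
  4: 58
  → nearest: 1 (28)
Q at (-19, 4):
  1: 49
  2: 74
  3: 83
  4: 85
  → nearest: 1 (49)
R at (26, -29):
  1: 61
  2: 68
  3: 21
  4: 27
  → nearest: 3 (21)
S at (-11, -27):
  1: 26
  2: 97
  3: 56
  4: 46
  → nearest: 1 (26)
T at (-35, -42):
  1: 13
  2: 136
  3: 95
  4: 55
  → nearest: 1 (13)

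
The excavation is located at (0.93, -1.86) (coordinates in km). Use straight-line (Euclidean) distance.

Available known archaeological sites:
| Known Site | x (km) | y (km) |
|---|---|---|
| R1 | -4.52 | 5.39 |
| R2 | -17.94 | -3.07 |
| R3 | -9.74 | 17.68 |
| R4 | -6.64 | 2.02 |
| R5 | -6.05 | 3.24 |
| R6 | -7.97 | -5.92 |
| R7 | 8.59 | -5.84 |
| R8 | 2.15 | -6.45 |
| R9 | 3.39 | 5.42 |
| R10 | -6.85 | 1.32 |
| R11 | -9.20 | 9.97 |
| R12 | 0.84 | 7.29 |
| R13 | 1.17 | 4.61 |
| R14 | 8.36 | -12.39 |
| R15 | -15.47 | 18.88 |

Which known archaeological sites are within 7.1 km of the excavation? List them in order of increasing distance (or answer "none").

R8, R13

Distances from (0.93, -1.86):
R1: 9.07 km
R2: 18.91 km
R3: 22.26 km
R4: 8.51 km
R5: 8.64 km
R6: 9.78 km
R7: 8.63 km
R8: 4.75 km
R9: 7.68 km
R10: 8.40 km
R11: 15.57 km
R12: 9.15 km
R13: 6.47 km
R14: 12.89 km
R15: 26.44 km
Threshold 7.1 km: R8 (4.75 km), R13 (6.47 km) are within range.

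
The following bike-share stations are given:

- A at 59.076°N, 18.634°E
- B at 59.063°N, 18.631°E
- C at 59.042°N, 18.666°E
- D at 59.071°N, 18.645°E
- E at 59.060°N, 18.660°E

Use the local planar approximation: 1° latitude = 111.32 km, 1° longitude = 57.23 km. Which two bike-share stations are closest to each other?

Pairwise distances:
A–D: 0.840 km
B–D: 1.198 km
A–B: 1.457 km
D–E: 1.495 km
B–E: 1.693 km
C–E: 2.033 km
A–E: 2.321 km
B–C: 3.078 km
C–D: 3.445 km
A–C: 4.205 km
Closest pair: A–D at 0.840 km.

A and D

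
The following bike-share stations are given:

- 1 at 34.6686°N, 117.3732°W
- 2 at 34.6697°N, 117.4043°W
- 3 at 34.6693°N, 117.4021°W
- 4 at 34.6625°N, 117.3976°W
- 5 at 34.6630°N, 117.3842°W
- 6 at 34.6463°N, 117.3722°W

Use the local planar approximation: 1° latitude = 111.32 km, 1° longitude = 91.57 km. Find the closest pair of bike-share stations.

2 and 3

Pairwise distances:
2–3: 0.2063 km
3–4: 0.8619 km
2–4: 1.0094 km
1–5: 1.1846 km
4–5: 1.2283 km
3–5: 1.7828 km
2–5: 1.9859 km
5–6: 2.1595 km
1–4: 2.3352 km
1–6: 2.4841 km
1–3: 2.6475 km
1–2: 2.8505 km
4–6: 2.9431 km
3–6: 3.7486 km
2–6: 3.9275 km
Closest pair: 2–3 at 0.2063 km.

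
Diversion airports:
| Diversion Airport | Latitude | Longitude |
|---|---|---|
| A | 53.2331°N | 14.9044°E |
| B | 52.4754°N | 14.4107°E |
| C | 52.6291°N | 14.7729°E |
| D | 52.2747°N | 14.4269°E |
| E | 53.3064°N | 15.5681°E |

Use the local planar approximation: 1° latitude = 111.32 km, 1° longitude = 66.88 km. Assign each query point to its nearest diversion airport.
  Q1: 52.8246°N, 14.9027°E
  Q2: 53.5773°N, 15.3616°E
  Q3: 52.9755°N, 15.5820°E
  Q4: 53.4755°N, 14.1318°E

Q1→C; Q2→E; Q3→E; Q4→A

Q1 at 52.8246°N, 14.9027°E:
  A: √((0.4085·111.32)² + (0.0017·66.88)²) = √(2067.904685 + 0.012927) = 45.4744 km
  B: √((-0.3492·111.32)² + (-0.4920·66.88)²) = √(1511.105775 + 1082.736393) = 50.9298 km
  C: √((-0.1955·111.32)² + (-0.1298·66.88)²) = √(473.630781 + 75.360178) = 23.4306 km
  D: √((-0.5499·111.32)² + (-0.4758·66.88)²) = √(3747.260064 + 1012.608117) = 68.9918 km
  E: √((0.4818·111.32)² + (0.6654·66.88)²) = √(2876.603382 + 1980.423732) = 69.6924 km
  → nearest: C (23.4306 km)
Q2 at 53.5773°N, 15.3616°E:
  A: √((-0.3442·111.32)² + (-0.4572·66.88)²) = √(1468.142218 + 934.985708) = 49.0217 km
  B: √((-1.1019·111.32)² + (-0.9509·66.88)²) = √(15046.336195 + 4044.475637) = 138.1695 km
  C: √((-0.9482·111.32)² + (-0.5887·66.88)²) = √(11141.567540 + 1550.174543) = 112.6576 km
  D: √((-1.3026·111.32)² + (-0.9347·66.88)²) = √(21026.575310 + 3907.842162) = 157.9064 km
  E: √((-0.2709·111.32)² + (0.2065·66.88)²) = √(909.419800 + 190.735987) = 33.1686 km
  → nearest: E (33.1686 km)
Q3 at 52.9755°N, 15.5820°E:
  A: √((0.2576·111.32)² + (-0.6776·66.88)²) = √(822.314811 + 2053.710973) = 53.6286 km
  B: √((-0.5001·111.32)² + (-1.1713·66.88)²) = √(3099.274938 + 6136.614126) = 96.1035 km
  C: √((-0.3464·111.32)² + (-0.8091·66.88)²) = √(1486.969847 + 2928.174345) = 66.4466 km
  D: √((-0.7008·111.32)² + (-1.1551·66.88)²) = √(6086.036906 + 5968.039606) = 109.7911 km
  E: √((0.3309·111.32)² + (-0.0139·66.88)²) = √(1356.875278 + 0.864216) = 36.8475 km
  → nearest: E (36.8475 km)
Q4 at 53.4755°N, 14.1318°E:
  A: √((-0.2424·111.32)² + (0.7726·66.88)²) = √(728.134529 + 2669.942672) = 58.2930 km
  B: √((-1.0001·111.32)² + (0.2789·66.88)²) = √(12394.620952 + 347.928142) = 112.8829 km
  C: √((-0.8464·111.32)² + (0.6411·66.88)²) = √(8877.643575 + 1838.417234) = 103.5184 km
  D: √((-1.2008·111.32)² + (0.2951·66.88)²) = √(17868.485900 + 389.521064) = 135.1222 km
  E: √((-0.1691·111.32)² + (1.4363·66.88)²) = √(354.350957 + 9227.474417) = 97.8868 km
  → nearest: A (58.2930 km)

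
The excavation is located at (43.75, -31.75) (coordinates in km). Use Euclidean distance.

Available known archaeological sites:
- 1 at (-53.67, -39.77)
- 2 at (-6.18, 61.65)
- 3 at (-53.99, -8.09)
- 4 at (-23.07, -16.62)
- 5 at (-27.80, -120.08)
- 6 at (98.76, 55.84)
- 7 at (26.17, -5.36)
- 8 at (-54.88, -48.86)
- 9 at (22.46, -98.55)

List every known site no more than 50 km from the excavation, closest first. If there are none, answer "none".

Distances from (43.75, -31.75):
1: 97.75 km
2: 105.91 km
3: 100.56 km
4: 68.51 km
5: 113.67 km
6: 103.43 km
7: 31.71 km
8: 100.10 km
9: 70.11 km
Threshold 50 km: 7 (31.71 km) is within range.

7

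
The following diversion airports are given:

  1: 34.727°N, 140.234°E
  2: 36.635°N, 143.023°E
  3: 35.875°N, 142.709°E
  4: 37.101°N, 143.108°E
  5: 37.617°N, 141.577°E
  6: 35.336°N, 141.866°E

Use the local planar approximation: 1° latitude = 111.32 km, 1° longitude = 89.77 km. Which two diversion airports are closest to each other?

Pairwise distances:
1–2: √((1.908·111.32)² + (2.789·89.77)²) = √(45113.14829 + 62684.40081) = 328.325 km
1–3: √((1.148·111.32)² + (2.475·89.77)²) = √(16331.65404 + 49364.28567) = 256.312 km
1–4: √((2.374·111.32)² + (2.874·89.77)²) = √(69840.57794 + 66563.47368) = 369.329 km
1–5: √((2.890·111.32)² + (1.343·89.77)²) = √(103500.41254 + 14534.98124) = 343.563 km
1–6: √((0.609·111.32)² + (1.632·89.77)²) = √(4596.01017 + 21463.60954) = 161.430 km
2–3: √((-0.760·111.32)² + (-0.314·89.77)²) = √(7157.70145 + 794.55094) = 89.175 km
2–4: √((0.466·111.32)² + (0.085·89.77)²) = √(2691.02808 + 58.22377) = 52.433 km
2–5: √((0.982·111.32)² + (-1.446·89.77)²) = √(11950.04033 + 16849.96629) = 169.706 km
2–6: √((-1.299·111.32)² + (-1.157·89.77)²) = √(20910.51348 + 10787.70765) = 178.040 km
3–4: √((1.226·111.32)² + (0.399·89.77)²) = √(18626.33183 + 1282.94560) = 141.100 km
3–5: √((1.742·111.32)² + (-1.132·89.77)²) = √(37604.74921 + 10326.55123) = 218.932 km
3–6: √((-0.539·111.32)² + (-0.843·89.77)²) = √(3600.17760 + 5726.87362) = 96.577 km
4–5: √((0.516·111.32)² + (-1.531·89.77)²) = √(3299.48227 + 18889.16811) = 148.959 km
4–6: √((-1.765·111.32)² + (-1.242·89.77)²) = √(38604.31181 + 12430.98785) = 225.910 km
5–6: √((-2.281·111.32)² + (0.289·89.77)²) = √(64475.83361 + 673.06675) = 255.243 km
Closest pair: 2–4 at 52.433 km.

2 and 4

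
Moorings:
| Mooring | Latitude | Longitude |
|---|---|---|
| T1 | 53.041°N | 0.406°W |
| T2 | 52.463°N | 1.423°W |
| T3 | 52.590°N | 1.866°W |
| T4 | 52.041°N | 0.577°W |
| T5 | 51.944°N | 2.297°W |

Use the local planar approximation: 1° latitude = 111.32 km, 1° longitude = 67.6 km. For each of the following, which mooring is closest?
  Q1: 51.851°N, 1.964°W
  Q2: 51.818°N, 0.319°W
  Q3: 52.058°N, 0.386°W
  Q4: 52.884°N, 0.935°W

Q1 at 51.851°N, 1.964°W:
  T1: 169.236 km
  T2: 77.323 km
  T3: 82.532 km
  T4: 96.117 km
  T5: 24.777 km
  → nearest: T5 (24.777 km)
Q2 at 51.818°N, 0.319°W:
  T1: 136.271 km
  T2: 103.562 km
  T3: 135.358 km
  T4: 30.339 km
  T5: 134.446 km
  → nearest: T4 (30.339 km)
Q3 at 52.058°N, 0.386°W:
  T1: 109.436 km
  T2: 83.347 km
  T3: 116.262 km
  T4: 13.050 km
  T5: 129.805 km
  → nearest: T4 (13.050 km)
Q4 at 52.884°N, 0.935°W:
  T1: 39.803 km
  T2: 57.312 km
  T3: 70.937 km
  T4: 96.913 km
  T5: 139.380 km
  → nearest: T1 (39.803 km)

Q1→T5; Q2→T4; Q3→T4; Q4→T1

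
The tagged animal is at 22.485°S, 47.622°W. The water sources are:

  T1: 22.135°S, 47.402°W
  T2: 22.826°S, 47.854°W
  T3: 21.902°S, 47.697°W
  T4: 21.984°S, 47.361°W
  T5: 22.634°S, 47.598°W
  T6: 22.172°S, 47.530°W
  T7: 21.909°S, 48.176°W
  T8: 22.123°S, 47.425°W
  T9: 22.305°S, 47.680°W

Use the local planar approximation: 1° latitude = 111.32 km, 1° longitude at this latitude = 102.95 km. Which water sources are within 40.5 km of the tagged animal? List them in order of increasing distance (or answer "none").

Distances from 22.485°S, 47.622°W:
T1: √((0.350·111.32)² + (0.220·102.95)²) = √(1518.03744 + 512.97720) = 45.067 km
T2: √((-0.341·111.32)² + (-0.232·102.95)²) = √(1440.97071 + 570.46456) = 44.849 km
T3: √((0.583·111.32)² + (-0.075·102.95)²) = √(4211.95289 + 59.61770) = 65.357 km
T4: √((0.501·111.32)² + (0.261·102.95)²) = √(3110.44013 + 721.99421) = 61.907 km
T5: √((-0.149·111.32)² + (0.024·102.95)²) = √(275.11795 + 6.10485) = 16.770 km
T6: √((0.313·111.32)² + (0.092·102.95)²) = √(1214.04580 + 89.70742) = 36.108 km
T7: √((0.576·111.32)² + (-0.554·102.95)²) = √(4111.41544 + 3252.91138) = 85.816 km
T8: √((0.362·111.32)² + (0.197·102.95)²) = √(1623.91591 + 411.32505) = 45.114 km
T9: √((0.180·111.32)² + (-0.058·102.95)²) = √(401.50541 + 35.65404) = 20.908 km
Threshold 40.5 km: T5 (16.770 km), T9 (20.908 km), T6 (36.108 km) are within range.

T5, T9, T6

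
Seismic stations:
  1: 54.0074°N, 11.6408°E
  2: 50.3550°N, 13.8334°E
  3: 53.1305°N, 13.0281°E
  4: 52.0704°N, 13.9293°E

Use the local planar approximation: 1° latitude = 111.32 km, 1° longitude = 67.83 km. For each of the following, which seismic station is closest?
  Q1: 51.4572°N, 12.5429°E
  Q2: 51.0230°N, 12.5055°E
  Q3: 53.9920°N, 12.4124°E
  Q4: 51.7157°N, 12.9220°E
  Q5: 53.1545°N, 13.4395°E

Q1→4; Q2→2; Q3→1; Q4→4; Q5→3

Q1 at 51.4572°N, 12.5429°E:
  1: 290.4078 km
  2: 150.7211 km
  3: 189.1568 km
  4: 116.2026 km
  → nearest: 4 (116.2026 km)
Q2 at 51.0230°N, 12.5055°E:
  1: 337.3611 km
  2: 116.8013 km
  3: 237.2698 km
  4: 151.3993 km
  → nearest: 2 (116.8013 km)
Q3 at 53.9920°N, 12.4124°E:
  1: 52.3657 km
  2: 416.1859 km
  3: 104.6010 km
  4: 237.3714 km
  → nearest: 1 (52.3657 km)
Q4 at 51.7157°N, 12.9220°E:
  1: 269.5077 km
  2: 163.6027 km
  3: 157.6599 km
  4: 78.9139 km
  → nearest: 4 (78.9139 km)
Q5 at 53.1545°N, 13.4395°E:
  1: 154.5961 km
  2: 312.7836 km
  3: 28.0329 km
  4: 125.1716 km
  → nearest: 3 (28.0329 km)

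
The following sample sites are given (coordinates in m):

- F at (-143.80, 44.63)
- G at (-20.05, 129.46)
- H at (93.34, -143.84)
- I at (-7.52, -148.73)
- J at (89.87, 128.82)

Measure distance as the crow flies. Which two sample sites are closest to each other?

H and I

Pairwise distances:
F–G: √((123.75)² + (84.83)²) = √(15314.0625 + 7196.1289) = 150.03 m
F–H: √((237.14)² + (-188.47)²) = √(56235.3796 + 35520.9409) = 302.91 m
F–I: √((136.28)² + (-193.36)²) = √(18572.2384 + 37388.0896) = 236.56 m
F–J: √((233.67)² + (84.19)²) = √(54601.6689 + 7087.9561) = 248.37 m
G–H: √((113.39)² + (-273.30)²) = √(12857.2921 + 74692.8900) = 295.89 m
G–I: √((12.53)² + (-278.19)²) = √(157.0009 + 77389.6761) = 278.47 m
G–J: √((109.92)² + (-0.64)²) = √(12082.4064 + 0.4096) = 109.92 m
H–I: √((-100.86)² + (-4.89)²) = √(10172.7396 + 23.9121) = 100.98 m
H–J: √((-3.47)² + (272.66)²) = √(12.0409 + 74343.4756) = 272.68 m
I–J: √((97.39)² + (277.55)²) = √(9484.8121 + 77034.0025) = 294.14 m
Closest pair: H–I at 100.98 m.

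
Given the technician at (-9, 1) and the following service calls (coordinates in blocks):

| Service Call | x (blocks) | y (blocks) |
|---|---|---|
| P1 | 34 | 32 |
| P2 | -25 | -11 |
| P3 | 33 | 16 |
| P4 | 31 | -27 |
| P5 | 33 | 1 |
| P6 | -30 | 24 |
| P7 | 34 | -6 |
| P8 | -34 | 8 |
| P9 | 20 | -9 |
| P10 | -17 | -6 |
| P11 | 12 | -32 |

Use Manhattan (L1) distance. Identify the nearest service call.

Distances from (-9, 1):
P1: 74 blocks
P2: 28 blocks
P3: 57 blocks
P4: 68 blocks
P5: 42 blocks
P6: 44 blocks
P7: 50 blocks
P8: 32 blocks
P9: 39 blocks
P10: 15 blocks
P11: 54 blocks
Minimum: P10 at 15 blocks.

P10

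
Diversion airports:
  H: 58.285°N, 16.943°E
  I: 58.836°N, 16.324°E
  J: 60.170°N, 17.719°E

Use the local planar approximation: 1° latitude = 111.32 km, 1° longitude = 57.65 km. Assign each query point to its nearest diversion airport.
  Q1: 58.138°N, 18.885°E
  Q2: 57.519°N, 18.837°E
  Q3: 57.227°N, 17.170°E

Q1 at 58.138°N, 18.885°E:
  H: √((0.147·111.32)² + (-1.942·57.65)²) = √(267.78181 + 12534.21311) = 113.146 km
  I: √((0.698·111.32)² + (-2.561·57.65)²) = √(6037.50135 + 21798.05681) = 166.840 km
  J: √((2.032·111.32)² + (-1.166·57.65)²) = √(51167.45338 + 4518.51496) = 235.979 km
  → nearest: H (113.146 km)
Q2 at 57.519°N, 18.837°E:
  H: √((0.766·111.32)² + (-1.894·57.65)²) = √(7271.16391 + 11922.25956) = 138.540 km
  I: √((1.317·111.32)² + (-2.513·57.65)²) = √(21494.03468 + 20988.60626) = 206.113 km
  J: √((2.651·111.32)² + (-1.118·57.65)²) = √(87089.51075 + 4154.15054) = 302.066 km
  → nearest: H (138.540 km)
Q3 at 57.227°N, 17.170°E:
  H: √((1.058·111.32)² + (-0.227·57.65)²) = √(13871.31809 + 171.25779) = 118.501 km
  I: √((1.609·111.32)² + (-0.846·57.65)²) = √(32081.78201 + 2378.69823) = 185.635 km
  J: √((2.943·111.32)² + (0.549·57.65)²) = √(107331.43097 + 1001.71301) = 329.140 km
  → nearest: H (118.501 km)

Q1→H; Q2→H; Q3→H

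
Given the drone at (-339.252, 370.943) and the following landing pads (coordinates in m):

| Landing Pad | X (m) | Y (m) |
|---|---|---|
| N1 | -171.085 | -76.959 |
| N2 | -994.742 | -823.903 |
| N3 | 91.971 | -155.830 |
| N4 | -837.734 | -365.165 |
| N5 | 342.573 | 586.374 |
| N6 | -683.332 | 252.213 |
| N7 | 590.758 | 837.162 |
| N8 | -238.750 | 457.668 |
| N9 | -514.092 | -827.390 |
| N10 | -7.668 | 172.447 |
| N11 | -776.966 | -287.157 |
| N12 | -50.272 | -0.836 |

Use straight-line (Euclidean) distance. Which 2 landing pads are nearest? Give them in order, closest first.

N8, N6

Distances from (-339.252, 370.943):
N1: 478.431 m
N2: 1362.837 m
N3: 680.767 m
N4: 889.010 m
N5: 715.050 m
N6: 363.989 m
N7: 1040.326 m
N8: 132.747 m
N9: 1211.021 m
N10: 386.456 m
N11: 790.373 m
N12: 470.881 m
Sorted: N8 (132.747 m) < N6 (363.989 m) < N10 (386.456 m) < N12 (470.881 m) < …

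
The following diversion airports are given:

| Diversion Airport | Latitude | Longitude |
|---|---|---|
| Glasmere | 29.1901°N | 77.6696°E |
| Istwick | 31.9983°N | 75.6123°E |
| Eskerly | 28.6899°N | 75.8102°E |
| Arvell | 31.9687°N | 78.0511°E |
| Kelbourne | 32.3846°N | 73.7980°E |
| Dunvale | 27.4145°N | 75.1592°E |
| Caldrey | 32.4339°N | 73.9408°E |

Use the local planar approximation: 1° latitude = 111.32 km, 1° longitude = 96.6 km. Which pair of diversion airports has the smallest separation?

Pairwise distances:
Glasmere–Istwick: √((2.8082·111.32)² + (-2.0573·96.6)²) = √(97724.276843 + 39495.671770) = 370.4321 km
Glasmere–Eskerly: √((-0.5002·111.32)² + (-1.8594·96.6)²) = √(3100.514524 + 32262.640293) = 188.0509 km
Glasmere–Arvell: √((2.7786·111.32)² + (0.3815·96.6)²) = √(95674.997176 + 1358.136238) = 311.5014 km
Glasmere–Kelbourne: √((3.1945·111.32)² + (-3.8716·96.6)²) = √(126459.709626 + 139873.426892) = 516.0747 km
Glasmere–Dunvale: √((-1.7756·111.32)² + (-2.5104·96.6)²) = √(39069.393373 + 58808.500422) = 312.8544 km
Glasmere–Caldrey: √((3.2438·111.32)² + (-3.7288·96.6)²) = √(130393.077115 + 129745.538436) = 510.0379 km
Istwick–Eskerly: √((-3.3084·111.32)² + (0.1979·96.6)²) = √(135638.325500 + 365.465042) = 368.7869 km
Istwick–Arvell: √((-0.0296·111.32)² + (2.4388·96.6)²) = √(10.857499 + 55501.743438) = 235.6111 km
Istwick–Kelbourne: √((0.3863·111.32)² + (-1.8143·96.6)²) = √(1849.250785 + 30716.551320) = 180.4600 km
Istwick–Dunvale: √((-4.5838·111.32)² + (-0.4531·96.6)²) = √(260374.060475 + 1915.765629) = 512.1424 km
Istwick–Caldrey: √((0.4356·111.32)² + (-1.6715·96.6)²) = √(2351.376305 + 26071.559796) = 168.5910 km
Eskerly–Arvell: √((3.2788·111.32)² + (2.2409·96.6)²) = √(133222.091696 + 46859.667864) = 424.3604 km
Eskerly–Kelbourne: √((3.6947·111.32)² + (-2.0122·96.6)²) = √(169162.757726 + 37783.009037) = 454.9129 km
Eskerly–Dunvale: √((-1.2754·111.32)² + (-0.6510·96.6)²) = √(20157.618457 + 3954.724460) = 155.2815 km
Eskerly–Caldrey: √((3.7440·111.32)² + (-1.8694·96.6)²) = √(173707.302209 + 32610.595503) = 454.2223 km
Arvell–Kelbourne: √((0.4159·111.32)² + (-4.2531·96.6)²) = √(2143.503693 + 168797.278782) = 413.4499 km
Arvell–Dunvale: √((-4.5542·111.32)² + (-2.8919·96.6)²) = √(257022.174316 + 78040.635155) = 578.8461 km
Arvell–Caldrey: √((0.4652·111.32)² + (-4.1103·96.6)²) = √(2681.796425 + 157652.657143) = 400.4178 km
Kelbourne–Dunvale: √((-4.9701·111.32)² + (1.3612·96.6)²) = √(306109.388122 + 17290.125025) = 568.6823 km
Kelbourne–Caldrey: √((0.0493·111.32)² + (0.1428·96.6)²) = √(30.118978 + 190.287678) = 14.8461 km
Dunvale–Caldrey: √((5.0194·111.32)² + (-1.2184·96.6)²) = √(312212.299532 + 13852.687383) = 571.0210 km
Closest pair: Kelbourne–Caldrey at 14.8461 km.

Kelbourne and Caldrey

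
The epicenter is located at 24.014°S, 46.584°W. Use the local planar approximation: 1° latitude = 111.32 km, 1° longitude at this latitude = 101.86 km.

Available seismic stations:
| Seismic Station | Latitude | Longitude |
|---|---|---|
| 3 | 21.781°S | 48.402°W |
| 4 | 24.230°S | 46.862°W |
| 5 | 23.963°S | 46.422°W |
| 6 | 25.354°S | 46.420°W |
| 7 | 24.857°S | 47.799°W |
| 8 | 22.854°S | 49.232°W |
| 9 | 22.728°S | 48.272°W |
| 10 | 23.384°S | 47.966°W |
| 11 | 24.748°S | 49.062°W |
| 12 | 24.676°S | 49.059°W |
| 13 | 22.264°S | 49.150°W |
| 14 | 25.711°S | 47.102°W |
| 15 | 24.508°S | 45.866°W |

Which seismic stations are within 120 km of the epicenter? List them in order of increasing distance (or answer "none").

5, 4, 15

Distances from 24.014°S, 46.584°W:
3: 309.973 km
4: 37.149 km
5: 17.451 km
6: 150.101 km
7: 155.316 km
8: 299.043 km
9: 223.735 km
10: 157.273 km
11: 265.305 km
12: 262.654 km
13: 325.986 km
14: 196.140 km
15: 91.504 km
Threshold 120 km: 5 (17.451 km), 4 (37.149 km), 15 (91.504 km) are within range.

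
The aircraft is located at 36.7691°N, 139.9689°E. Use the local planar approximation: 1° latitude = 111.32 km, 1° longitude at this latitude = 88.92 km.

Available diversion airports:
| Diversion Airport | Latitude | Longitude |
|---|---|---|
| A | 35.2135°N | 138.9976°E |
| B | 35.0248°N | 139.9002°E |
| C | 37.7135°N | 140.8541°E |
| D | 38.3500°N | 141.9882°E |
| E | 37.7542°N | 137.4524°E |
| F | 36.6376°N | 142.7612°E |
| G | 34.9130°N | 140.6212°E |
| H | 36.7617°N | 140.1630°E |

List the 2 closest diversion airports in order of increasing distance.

Distances from 36.7691°N, 139.9689°E:
A: 193.5125 km
B: 194.2715 km
C: 131.3317 km
D: 251.4188 km
E: 249.1934 km
F: 248.7225 km
G: 214.6079 km
H: 17.2790 km
Sorted: H (17.2790 km) < C (131.3317 km) < A (193.5125 km) < B (194.2715 km) < …

H, C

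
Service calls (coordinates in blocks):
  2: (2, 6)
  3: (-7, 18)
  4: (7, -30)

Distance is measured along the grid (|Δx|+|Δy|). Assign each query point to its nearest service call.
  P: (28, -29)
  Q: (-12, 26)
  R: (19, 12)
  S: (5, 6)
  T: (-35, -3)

P→4; Q→3; R→2; S→2; T→2

P at (28, -29):
  2: |-26| + |35| = 26 + 35 = 61 blocks
  3: |-35| + |47| = 35 + 47 = 82 blocks
  4: |-21| + |-1| = 21 + 1 = 22 blocks
  → nearest: 4 (22 blocks)
Q at (-12, 26):
  2: |14| + |-20| = 14 + 20 = 34 blocks
  3: |5| + |-8| = 5 + 8 = 13 blocks
  4: |19| + |-56| = 19 + 56 = 75 blocks
  → nearest: 3 (13 blocks)
R at (19, 12):
  2: |-17| + |-6| = 17 + 6 = 23 blocks
  3: |-26| + |6| = 26 + 6 = 32 blocks
  4: |-12| + |-42| = 12 + 42 = 54 blocks
  → nearest: 2 (23 blocks)
S at (5, 6):
  2: |-3| + |0| = 3 + 0 = 3 blocks
  3: |-12| + |12| = 12 + 12 = 24 blocks
  4: |2| + |-36| = 2 + 36 = 38 blocks
  → nearest: 2 (3 blocks)
T at (-35, -3):
  2: |37| + |9| = 37 + 9 = 46 blocks
  3: |28| + |21| = 28 + 21 = 49 blocks
  4: |42| + |-27| = 42 + 27 = 69 blocks
  → nearest: 2 (46 blocks)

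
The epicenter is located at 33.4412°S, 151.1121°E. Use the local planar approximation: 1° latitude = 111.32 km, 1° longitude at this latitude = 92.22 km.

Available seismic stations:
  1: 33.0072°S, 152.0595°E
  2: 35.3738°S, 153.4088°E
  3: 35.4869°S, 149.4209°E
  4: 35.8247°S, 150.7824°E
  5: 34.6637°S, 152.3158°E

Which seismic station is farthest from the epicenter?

2

Distances from 33.4412°S, 151.1121°E:
1: √((0.4340·111.32)² + (0.9474·92.22)²) = √(2334.134374 + 7633.382001) = 99.8374 km
2: √((-1.9326·111.32)² + (2.2967·92.22)²) = √(46283.942538 + 44859.949109) = 301.9005 km
3: √((-2.0457·111.32)² + (-1.6912·92.22)²) = √(51859.734096 + 24324.290177) = 276.0145 km
4: √((-2.3835·111.32)² + (-0.3297·92.22)²) = √(70400.656307 + 924.460012) = 267.0676 km
5: √((-1.2225·111.32)² + (1.2037·92.22)²) = √(18520.134268 + 12322.157535) = 175.6197 km
Maximum: 2 at 301.9005 km.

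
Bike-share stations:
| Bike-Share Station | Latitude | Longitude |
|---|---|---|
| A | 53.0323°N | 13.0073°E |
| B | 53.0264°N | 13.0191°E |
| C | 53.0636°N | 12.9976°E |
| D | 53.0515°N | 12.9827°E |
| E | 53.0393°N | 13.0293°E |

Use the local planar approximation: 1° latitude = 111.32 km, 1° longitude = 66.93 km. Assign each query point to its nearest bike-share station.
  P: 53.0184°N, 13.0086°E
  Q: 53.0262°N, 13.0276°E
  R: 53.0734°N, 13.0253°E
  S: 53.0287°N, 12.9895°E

P→B; Q→B; R→C; S→A

P at 53.0184°N, 13.0086°E:
  A: √((0.0139·111.32)² + (-0.0013·66.93)²) = √(2.394286 + 0.007571) = 1.5498 km
  B: √((0.0080·111.32)² + (0.0105·66.93)²) = √(0.793097 + 0.493879) = 1.1344 km
  C: √((0.0452·111.32)² + (-0.0110·66.93)²) = √(25.317643 + 0.542035) = 5.0852 km
  D: √((0.0331·111.32)² + (-0.0259·66.93)²) = √(13.576955 + 3.004977) = 4.0721 km
  E: √((0.0209·111.32)² + (0.0207·66.93)²) = √(5.413012 + 1.919474) = 2.7079 km
  → nearest: B (1.1344 km)
Q at 53.0262°N, 13.0276°E:
  A: √((0.0061·111.32)² + (-0.0203·66.93)²) = √(0.461112 + 1.846009) = 1.5189 km
  B: √((0.0002·111.32)² + (-0.0085·66.93)²) = √(0.000496 + 0.323653) = 0.5693 km
  C: √((0.0374·111.32)² + (-0.0300·66.93)²) = √(17.333633 + 4.031662) = 4.6223 km
  D: √((0.0253·111.32)² + (-0.0449·66.93)²) = √(7.932086 + 9.030969) = 4.1186 km
  E: √((0.0131·111.32)² + (0.0017·66.93)²) = √(2.126616 + 0.012946) = 1.4627 km
  → nearest: B (0.5693 km)
R at 53.0734°N, 13.0253°E:
  A: √((-0.0411·111.32)² + (-0.0180·66.93)²) = √(20.932931 + 1.451398) = 4.7312 km
  B: √((-0.0470·111.32)² + (-0.0062·66.93)²) = √(27.374243 + 0.172197) = 5.2485 km
  C: √((-0.0098·111.32)² + (-0.0277·66.93)²) = √(1.190141 + 3.437171) = 2.1511 km
  D: √((-0.0219·111.32)² + (-0.0426·66.93)²) = √(5.943395 + 8.129444) = 3.7514 km
  E: √((-0.0341·111.32)² + (0.0040·66.93)²) = √(14.409707 + 0.071674) = 3.8054 km
  → nearest: C (2.1511 km)
S at 53.0287°N, 12.9895°E:
  A: √((0.0036·111.32)² + (0.0178·66.93)²) = √(0.160602 + 1.419324) = 1.2570 km
  B: √((-0.0023·111.32)² + (0.0296·66.93)²) = √(0.065554 + 3.924868) = 1.9976 km
  C: √((0.0349·111.32)² + (0.0081·66.93)²) = √(15.093753 + 0.293908) = 3.9227 km
  D: √((0.0228·111.32)² + (-0.0068·66.93)²) = √(6.441931 + 0.207138) = 2.5786 km
  E: √((0.0106·111.32)² + (0.0398·66.93)²) = √(1.392381 + 7.095905) = 2.9135 km
  → nearest: A (1.2570 km)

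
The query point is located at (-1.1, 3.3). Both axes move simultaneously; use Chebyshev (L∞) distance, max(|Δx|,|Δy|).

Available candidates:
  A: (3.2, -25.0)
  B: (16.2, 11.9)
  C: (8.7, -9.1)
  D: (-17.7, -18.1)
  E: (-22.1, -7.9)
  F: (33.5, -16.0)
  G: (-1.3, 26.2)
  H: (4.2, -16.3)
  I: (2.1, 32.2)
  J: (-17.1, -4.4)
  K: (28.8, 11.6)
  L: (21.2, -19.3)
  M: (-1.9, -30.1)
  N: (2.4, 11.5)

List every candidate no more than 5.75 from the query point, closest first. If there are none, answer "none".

none

Distances from (-1.1, 3.3):
A: max(|4.3|, |-28.3|) = 28.3
B: max(|17.3|, |8.6|) = 17.3
C: max(|9.8|, |-12.4|) = 12.4
D: max(|-16.6|, |-21.4|) = 21.4
E: max(|-21.0|, |-11.2|) = 21.0
F: max(|34.6|, |-19.3|) = 34.6
G: max(|-0.2|, |22.9|) = 22.9
H: max(|5.3|, |-19.6|) = 19.6
I: max(|3.2|, |28.9|) = 28.9
J: max(|-16.0|, |-7.7|) = 16.0
K: max(|29.9|, |8.3|) = 29.9
L: max(|22.3|, |-22.6|) = 22.6
M: max(|-0.8|, |-33.4|) = 33.4
N: max(|3.5|, |8.2|) = 8.2
Threshold 5.75: none within range.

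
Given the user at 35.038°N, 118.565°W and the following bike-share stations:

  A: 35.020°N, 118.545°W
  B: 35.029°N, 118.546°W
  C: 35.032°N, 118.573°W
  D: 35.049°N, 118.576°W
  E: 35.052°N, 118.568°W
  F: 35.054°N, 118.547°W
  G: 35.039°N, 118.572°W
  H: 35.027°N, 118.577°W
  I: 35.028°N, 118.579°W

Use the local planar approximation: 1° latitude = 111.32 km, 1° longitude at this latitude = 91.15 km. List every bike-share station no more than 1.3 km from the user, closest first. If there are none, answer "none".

G, C

Distances from 35.038°N, 118.565°W:
A: 2.709 km
B: 2.001 km
C: 0.989 km
D: 1.583 km
E: 1.582 km
F: 2.422 km
G: 0.648 km
H: 1.642 km
I: 1.693 km
Threshold 1.3 km: G (0.648 km), C (0.989 km) are within range.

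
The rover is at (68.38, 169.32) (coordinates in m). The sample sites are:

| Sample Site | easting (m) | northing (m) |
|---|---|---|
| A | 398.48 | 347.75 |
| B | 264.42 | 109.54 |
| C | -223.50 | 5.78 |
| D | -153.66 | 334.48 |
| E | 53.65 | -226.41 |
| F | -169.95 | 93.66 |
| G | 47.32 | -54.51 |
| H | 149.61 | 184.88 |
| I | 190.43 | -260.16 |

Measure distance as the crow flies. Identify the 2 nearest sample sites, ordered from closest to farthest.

H, B

Distances from (68.38, 169.32):
A: 375.24 m
B: 204.95 m
C: 334.57 m
D: 276.73 m
E: 396.00 m
F: 250.05 m
G: 224.82 m
H: 82.71 m
I: 446.49 m
Sorted: H (82.71 m) < B (204.95 m) < G (224.82 m) < F (250.05 m) < …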